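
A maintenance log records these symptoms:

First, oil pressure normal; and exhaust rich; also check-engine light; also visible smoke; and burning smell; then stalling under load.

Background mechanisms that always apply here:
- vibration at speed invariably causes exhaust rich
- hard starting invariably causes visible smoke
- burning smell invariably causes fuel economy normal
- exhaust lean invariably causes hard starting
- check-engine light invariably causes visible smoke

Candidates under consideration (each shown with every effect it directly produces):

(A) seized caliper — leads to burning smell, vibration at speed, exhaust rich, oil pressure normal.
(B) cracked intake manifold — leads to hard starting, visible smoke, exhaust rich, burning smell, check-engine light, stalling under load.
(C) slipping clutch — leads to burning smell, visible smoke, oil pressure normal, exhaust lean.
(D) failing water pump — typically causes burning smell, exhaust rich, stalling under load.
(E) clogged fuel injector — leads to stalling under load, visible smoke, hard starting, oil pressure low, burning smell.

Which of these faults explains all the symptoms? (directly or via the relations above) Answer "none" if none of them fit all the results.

For each candidate, compare predicted effects to what was observed:
(A) seized caliper — oil pressure normal match; exhaust rich match; check-engine light miss; visible smoke miss; burning smell match; stalling under load miss
(B) cracked intake manifold — does not account for oil pressure normal
(C) slipping clutch — oil pressure normal match; exhaust rich miss; check-engine light miss; visible smoke match; burning smell match; stalling under load miss
(D) failing water pump — oil pressure normal miss; exhaust rich match; check-engine light miss; visible smoke miss; burning smell match; stalling under load match
(E) clogged fuel injector — oil pressure normal miss; exhaust rich miss; check-engine light miss; visible smoke match; burning smell match; stalling under load match
No candidate is consistent with all observations.

none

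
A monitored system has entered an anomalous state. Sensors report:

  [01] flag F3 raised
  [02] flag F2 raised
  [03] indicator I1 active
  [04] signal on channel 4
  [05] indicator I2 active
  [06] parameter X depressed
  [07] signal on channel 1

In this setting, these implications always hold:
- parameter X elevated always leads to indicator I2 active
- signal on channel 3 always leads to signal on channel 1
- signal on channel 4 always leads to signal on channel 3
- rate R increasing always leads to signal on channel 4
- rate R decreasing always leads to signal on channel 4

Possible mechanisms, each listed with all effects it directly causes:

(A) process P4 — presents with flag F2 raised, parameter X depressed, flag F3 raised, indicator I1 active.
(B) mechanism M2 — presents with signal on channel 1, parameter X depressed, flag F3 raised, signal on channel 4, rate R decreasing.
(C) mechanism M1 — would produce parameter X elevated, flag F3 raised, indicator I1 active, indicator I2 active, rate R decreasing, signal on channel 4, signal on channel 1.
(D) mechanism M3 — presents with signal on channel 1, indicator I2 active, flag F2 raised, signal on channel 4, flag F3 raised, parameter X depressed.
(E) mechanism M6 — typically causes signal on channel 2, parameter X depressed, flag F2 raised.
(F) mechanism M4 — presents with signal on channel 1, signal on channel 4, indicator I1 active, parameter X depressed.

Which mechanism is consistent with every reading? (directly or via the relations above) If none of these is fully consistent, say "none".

none

Checking each candidate against the observations:
(A) process P4 — does not account for signal on channel 4, indicator I2 active, signal on channel 1
(B) mechanism M2 — flag F3 raised ✓; flag F2 raised ✗; indicator I1 active ✗; signal on channel 4 ✓; indicator I2 active ✗; parameter X depressed ✓; signal on channel 1 ✓
(C) mechanism M1 — flag F3 raised ✓; flag F2 raised ✗; indicator I1 active ✓; signal on channel 4 ✓; indicator I2 active ✓; parameter X depressed ✗; signal on channel 1 ✓
(D) mechanism M3 — flag F3 raised ✓; flag F2 raised ✓; indicator I1 active ✗; signal on channel 4 ✓; indicator I2 active ✓; parameter X depressed ✓; signal on channel 1 ✓
(E) mechanism M6 — flag F3 raised ✗; flag F2 raised ✓; indicator I1 active ✗; signal on channel 4 ✗; indicator I2 active ✗; parameter X depressed ✓; signal on channel 1 ✗
(F) mechanism M4 — flag F3 raised ✗; flag F2 raised ✗; indicator I1 active ✓; signal on channel 4 ✓; indicator I2 active ✗; parameter X depressed ✓; signal on channel 1 ✓
No candidate is consistent with all observations.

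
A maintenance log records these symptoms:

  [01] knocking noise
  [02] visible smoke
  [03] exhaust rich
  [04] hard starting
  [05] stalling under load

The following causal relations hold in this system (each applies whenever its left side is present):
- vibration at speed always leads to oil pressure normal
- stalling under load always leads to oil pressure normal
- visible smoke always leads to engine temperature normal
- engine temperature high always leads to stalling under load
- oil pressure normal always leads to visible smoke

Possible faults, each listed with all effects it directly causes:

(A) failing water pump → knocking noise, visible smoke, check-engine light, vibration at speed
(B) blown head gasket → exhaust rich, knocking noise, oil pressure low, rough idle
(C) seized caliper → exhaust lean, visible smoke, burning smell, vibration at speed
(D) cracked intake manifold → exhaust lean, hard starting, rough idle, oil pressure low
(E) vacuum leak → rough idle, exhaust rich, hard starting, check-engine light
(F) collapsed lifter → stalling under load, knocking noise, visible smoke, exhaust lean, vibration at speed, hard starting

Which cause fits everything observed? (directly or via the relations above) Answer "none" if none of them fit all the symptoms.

none

Per-candidate check:
(A) failing water pump — does not account for exhaust rich, hard starting, stalling under load
(B) blown head gasket — knocking noise +; visible smoke -; exhaust rich +; hard starting -; stalling under load -
(C) seized caliper — knocking noise -; visible smoke +; exhaust rich -; hard starting -; stalling under load -
(D) cracked intake manifold — fails on knocking noise, visible smoke, exhaust rich, stalling under load (predicts exhaust lean, not exhaust rich)
(E) vacuum leak — knocking noise -; visible smoke -; exhaust rich +; hard starting +; stalling under load -
(F) collapsed lifter — knocking noise +; visible smoke +; exhaust rich -; hard starting +; stalling under load +
None of the listed candidates fits everything.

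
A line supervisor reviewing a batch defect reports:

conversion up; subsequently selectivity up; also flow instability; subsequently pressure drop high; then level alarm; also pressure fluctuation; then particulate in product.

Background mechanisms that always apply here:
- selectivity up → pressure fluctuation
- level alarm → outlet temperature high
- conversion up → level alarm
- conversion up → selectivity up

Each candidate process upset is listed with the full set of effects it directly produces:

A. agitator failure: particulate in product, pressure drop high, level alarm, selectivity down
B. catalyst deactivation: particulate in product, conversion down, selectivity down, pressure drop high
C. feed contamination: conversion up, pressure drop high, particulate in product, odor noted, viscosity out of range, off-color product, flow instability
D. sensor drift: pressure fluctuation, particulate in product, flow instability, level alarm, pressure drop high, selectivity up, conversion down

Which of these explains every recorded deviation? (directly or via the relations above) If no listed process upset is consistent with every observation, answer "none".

C

Per-candidate check:
(A) agitator failure — fails on conversion up, selectivity up, flow instability, pressure fluctuation (predicts selectivity down, not selectivity up)
(B) catalyst deactivation — conversion up ✗; selectivity up ✗; flow instability ✗; pressure drop high ✓; level alarm ✗; pressure fluctuation ✗; particulate in product ✓
(C) feed contamination — conversion up ✓; selectivity up ✓ (via conversion up → selectivity up); flow instability ✓; pressure drop high ✓; level alarm ✓ (via conversion up → level alarm); pressure fluctuation ✓ (via conversion up → selectivity up → pressure fluctuation); particulate in product ✓
(D) sensor drift — conversion up ✗; selectivity up ✓; flow instability ✓; pressure drop high ✓; level alarm ✓; pressure fluctuation ✓; particulate in product ✓
(C) alone accounts for all the evidence.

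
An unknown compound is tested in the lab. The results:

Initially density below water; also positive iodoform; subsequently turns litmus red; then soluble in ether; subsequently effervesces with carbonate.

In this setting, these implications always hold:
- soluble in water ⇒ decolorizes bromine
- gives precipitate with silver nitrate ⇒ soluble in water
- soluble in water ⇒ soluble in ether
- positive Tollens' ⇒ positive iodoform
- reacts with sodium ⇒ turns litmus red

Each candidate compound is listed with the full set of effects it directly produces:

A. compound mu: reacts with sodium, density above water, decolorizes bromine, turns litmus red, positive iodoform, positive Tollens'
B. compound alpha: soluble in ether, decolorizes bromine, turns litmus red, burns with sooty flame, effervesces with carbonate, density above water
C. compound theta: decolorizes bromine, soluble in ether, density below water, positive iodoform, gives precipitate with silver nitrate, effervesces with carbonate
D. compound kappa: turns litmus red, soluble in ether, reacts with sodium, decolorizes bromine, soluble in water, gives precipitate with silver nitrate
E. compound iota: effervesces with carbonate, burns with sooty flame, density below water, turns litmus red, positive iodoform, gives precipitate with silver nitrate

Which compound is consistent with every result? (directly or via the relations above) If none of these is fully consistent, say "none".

Checking each candidate against the observations:
(A) compound mu — density below water -; positive iodoform +; turns litmus red +; soluble in ether -; effervesces with carbonate -
(B) compound alpha — density below water -; positive iodoform -; turns litmus red +; soluble in ether +; effervesces with carbonate +
(C) compound theta — density below water +; positive iodoform +; turns litmus red -; soluble in ether +; effervesces with carbonate +
(D) compound kappa — density below water -; positive iodoform -; turns litmus red +; soluble in ether +; effervesces with carbonate -
(E) compound iota — density below water +; positive iodoform +; turns litmus red +; soluble in ether + (through gives precipitate with silver nitrate → soluble in water → soluble in ether); effervesces with carbonate +
Only (E) is consistent with every observation.

E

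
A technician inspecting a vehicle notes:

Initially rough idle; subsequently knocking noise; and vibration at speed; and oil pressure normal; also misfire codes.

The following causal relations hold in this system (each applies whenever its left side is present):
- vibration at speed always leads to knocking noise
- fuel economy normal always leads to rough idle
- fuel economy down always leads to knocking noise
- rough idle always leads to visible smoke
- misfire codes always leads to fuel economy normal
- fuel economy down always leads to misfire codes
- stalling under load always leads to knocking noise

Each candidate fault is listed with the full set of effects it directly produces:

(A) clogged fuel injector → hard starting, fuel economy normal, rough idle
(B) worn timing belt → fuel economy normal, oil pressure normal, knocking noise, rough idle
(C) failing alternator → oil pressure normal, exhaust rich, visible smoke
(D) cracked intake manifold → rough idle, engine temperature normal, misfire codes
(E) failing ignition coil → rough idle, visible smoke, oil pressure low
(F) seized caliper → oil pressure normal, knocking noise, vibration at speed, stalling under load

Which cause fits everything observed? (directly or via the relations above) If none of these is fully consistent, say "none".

For each candidate, compare predicted effects to what was observed:
(A) clogged fuel injector — does not account for knocking noise, vibration at speed, oil pressure normal, misfire codes
(B) worn timing belt — rough idle match; knocking noise match; vibration at speed miss; oil pressure normal match; misfire codes miss
(C) failing alternator — rough idle miss; knocking noise miss; vibration at speed miss; oil pressure normal match; misfire codes miss
(D) cracked intake manifold — rough idle match; knocking noise miss; vibration at speed miss; oil pressure normal miss; misfire codes match
(E) failing ignition coil — rough idle match; knocking noise miss; vibration at speed miss; oil pressure normal miss; misfire codes miss
(F) seized caliper — rough idle miss; knocking noise match; vibration at speed match; oil pressure normal match; misfire codes miss
No candidate is consistent with all observations.

none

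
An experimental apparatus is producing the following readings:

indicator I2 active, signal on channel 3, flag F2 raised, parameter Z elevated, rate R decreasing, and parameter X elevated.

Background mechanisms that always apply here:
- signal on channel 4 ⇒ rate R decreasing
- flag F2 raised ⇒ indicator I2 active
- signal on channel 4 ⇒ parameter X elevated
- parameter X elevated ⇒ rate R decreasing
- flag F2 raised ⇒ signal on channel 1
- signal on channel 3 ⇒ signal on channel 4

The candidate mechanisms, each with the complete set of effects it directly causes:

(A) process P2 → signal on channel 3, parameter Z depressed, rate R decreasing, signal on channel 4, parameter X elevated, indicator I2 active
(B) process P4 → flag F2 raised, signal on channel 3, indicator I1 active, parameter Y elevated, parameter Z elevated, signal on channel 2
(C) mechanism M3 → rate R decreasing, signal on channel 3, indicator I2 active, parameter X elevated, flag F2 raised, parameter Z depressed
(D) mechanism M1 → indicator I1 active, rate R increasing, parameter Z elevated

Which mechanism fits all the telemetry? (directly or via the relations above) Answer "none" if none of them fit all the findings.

B

Testing each hypothesis:
(A) process P2 — indicator I2 active +; signal on channel 3 +; flag F2 raised -; parameter Z elevated -; rate R decreasing +; parameter X elevated +
(B) process P4 — accounts for every observation (indicator I2 active through flag F2 raised → indicator I2 active)
(C) mechanism M3 — indicator I2 active +; signal on channel 3 +; flag F2 raised +; parameter Z elevated -; rate R decreasing +; parameter X elevated +
(D) mechanism M1 — fails on indicator I2 active, signal on channel 3, flag F2 raised, rate R decreasing, parameter X elevated (predicts rate R increasing, not rate R decreasing)
(B) alone accounts for all the evidence.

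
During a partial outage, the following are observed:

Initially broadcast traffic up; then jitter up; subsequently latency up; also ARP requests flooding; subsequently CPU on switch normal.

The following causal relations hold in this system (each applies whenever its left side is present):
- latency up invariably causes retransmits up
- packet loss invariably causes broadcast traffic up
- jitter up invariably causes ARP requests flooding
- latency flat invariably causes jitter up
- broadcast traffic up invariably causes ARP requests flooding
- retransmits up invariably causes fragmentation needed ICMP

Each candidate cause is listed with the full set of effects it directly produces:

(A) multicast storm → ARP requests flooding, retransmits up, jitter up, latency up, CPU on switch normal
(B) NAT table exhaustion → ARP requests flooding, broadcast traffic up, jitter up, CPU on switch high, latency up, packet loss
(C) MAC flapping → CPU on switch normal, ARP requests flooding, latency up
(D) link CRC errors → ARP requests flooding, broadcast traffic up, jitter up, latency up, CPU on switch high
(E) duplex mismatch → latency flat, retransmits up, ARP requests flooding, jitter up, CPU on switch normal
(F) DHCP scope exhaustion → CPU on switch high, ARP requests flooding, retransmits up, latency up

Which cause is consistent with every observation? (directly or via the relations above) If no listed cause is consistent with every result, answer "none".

Testing each hypothesis:
(A) multicast storm — does not account for broadcast traffic up
(B) NAT table exhaustion — broadcast traffic up yes; jitter up yes; latency up yes; ARP requests flooding yes; CPU on switch normal NO
(C) MAC flapping — broadcast traffic up NO; jitter up NO; latency up yes; ARP requests flooding yes; CPU on switch normal yes
(D) link CRC errors — broadcast traffic up yes; jitter up yes; latency up yes; ARP requests flooding yes; CPU on switch normal NO
(E) duplex mismatch — fails on broadcast traffic up, latency up (predicts latency flat, not latency up)
(F) DHCP scope exhaustion — broadcast traffic up NO; jitter up NO; latency up yes; ARP requests flooding yes; CPU on switch normal NO
None of the listed candidates fits everything.

none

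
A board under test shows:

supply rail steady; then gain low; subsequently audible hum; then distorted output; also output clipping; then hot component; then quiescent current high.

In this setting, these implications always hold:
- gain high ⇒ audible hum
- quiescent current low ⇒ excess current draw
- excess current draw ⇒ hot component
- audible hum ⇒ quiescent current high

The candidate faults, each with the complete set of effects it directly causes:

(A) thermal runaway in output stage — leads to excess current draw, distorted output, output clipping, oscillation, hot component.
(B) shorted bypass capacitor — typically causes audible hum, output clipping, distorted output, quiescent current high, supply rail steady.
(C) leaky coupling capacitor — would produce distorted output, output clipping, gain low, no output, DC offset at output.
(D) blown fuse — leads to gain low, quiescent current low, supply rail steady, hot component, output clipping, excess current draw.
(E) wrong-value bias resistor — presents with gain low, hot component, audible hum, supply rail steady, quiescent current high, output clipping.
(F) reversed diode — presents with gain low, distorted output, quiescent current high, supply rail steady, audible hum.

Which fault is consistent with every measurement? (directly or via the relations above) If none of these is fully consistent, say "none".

none

Per-candidate check:
(A) thermal runaway in output stage — supply rail steady NO; gain low NO; audible hum NO; distorted output yes; output clipping yes; hot component yes; quiescent current high NO
(B) shorted bypass capacitor — does not account for gain low, hot component
(C) leaky coupling capacitor — does not account for supply rail steady, audible hum, hot component, quiescent current high
(D) blown fuse — supply rail steady yes; gain low yes; audible hum NO; distorted output NO; output clipping yes; hot component yes; quiescent current high NO
(E) wrong-value bias resistor — supply rail steady yes; gain low yes; audible hum yes; distorted output NO; output clipping yes; hot component yes; quiescent current high yes
(F) reversed diode — does not account for output clipping, hot component
Every candidate fails on at least one observation.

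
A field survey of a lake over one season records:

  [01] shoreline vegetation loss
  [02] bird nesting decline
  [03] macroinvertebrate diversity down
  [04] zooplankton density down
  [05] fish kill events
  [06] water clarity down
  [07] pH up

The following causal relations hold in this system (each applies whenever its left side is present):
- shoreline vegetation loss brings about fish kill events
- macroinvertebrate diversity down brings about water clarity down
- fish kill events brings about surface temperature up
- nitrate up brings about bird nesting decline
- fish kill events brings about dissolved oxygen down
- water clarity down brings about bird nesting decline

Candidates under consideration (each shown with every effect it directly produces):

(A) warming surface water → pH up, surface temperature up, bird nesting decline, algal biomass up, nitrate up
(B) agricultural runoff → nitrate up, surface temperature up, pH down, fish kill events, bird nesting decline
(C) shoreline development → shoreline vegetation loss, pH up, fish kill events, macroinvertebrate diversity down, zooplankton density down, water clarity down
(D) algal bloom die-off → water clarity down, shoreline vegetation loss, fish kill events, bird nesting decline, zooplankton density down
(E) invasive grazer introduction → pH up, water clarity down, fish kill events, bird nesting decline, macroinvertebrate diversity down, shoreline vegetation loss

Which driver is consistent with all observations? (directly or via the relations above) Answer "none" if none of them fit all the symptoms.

Testing each hypothesis:
(A) warming surface water — shoreline vegetation loss -; bird nesting decline +; macroinvertebrate diversity down -; zooplankton density down -; fish kill events -; water clarity down -; pH up +
(B) agricultural runoff — fails on shoreline vegetation loss, macroinvertebrate diversity down, zooplankton density down, water clarity down, pH up (predicts pH down, not pH up)
(C) shoreline development — accounts for every observation (bird nesting decline via water clarity down → bird nesting decline)
(D) algal bloom die-off — shoreline vegetation loss +; bird nesting decline +; macroinvertebrate diversity down -; zooplankton density down +; fish kill events +; water clarity down +; pH up -
(E) invasive grazer introduction — shoreline vegetation loss +; bird nesting decline +; macroinvertebrate diversity down +; zooplankton density down -; fish kill events +; water clarity down +; pH up +
(C) alone accounts for all the evidence.

C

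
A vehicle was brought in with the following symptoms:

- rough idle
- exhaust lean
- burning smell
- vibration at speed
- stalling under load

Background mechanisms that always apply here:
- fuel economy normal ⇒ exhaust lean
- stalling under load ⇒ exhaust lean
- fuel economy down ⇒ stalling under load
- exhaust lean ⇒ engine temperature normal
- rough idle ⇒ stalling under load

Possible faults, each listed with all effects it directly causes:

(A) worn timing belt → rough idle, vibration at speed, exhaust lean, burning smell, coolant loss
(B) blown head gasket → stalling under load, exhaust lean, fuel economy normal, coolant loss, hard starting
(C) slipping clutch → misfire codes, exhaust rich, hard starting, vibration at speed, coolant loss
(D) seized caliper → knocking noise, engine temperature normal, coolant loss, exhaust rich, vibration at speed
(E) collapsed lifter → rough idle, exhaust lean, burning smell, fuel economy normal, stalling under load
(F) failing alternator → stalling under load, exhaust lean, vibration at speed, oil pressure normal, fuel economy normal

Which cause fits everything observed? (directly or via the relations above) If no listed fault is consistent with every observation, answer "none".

A

Checking each candidate against the observations:
(A) worn timing belt — accounts for every observation (stalling under load via rough idle → stalling under load)
(B) blown head gasket — rough idle -; exhaust lean +; burning smell -; vibration at speed -; stalling under load +
(C) slipping clutch — rough idle -; exhaust lean -; burning smell -; vibration at speed +; stalling under load -
(D) seized caliper — fails on rough idle, exhaust lean, burning smell, stalling under load (predicts exhaust rich, not exhaust lean)
(E) collapsed lifter — rough idle +; exhaust lean +; burning smell +; vibration at speed -; stalling under load +
(F) failing alternator — rough idle -; exhaust lean +; burning smell -; vibration at speed +; stalling under load +
(A) is the only candidate with no mismatches.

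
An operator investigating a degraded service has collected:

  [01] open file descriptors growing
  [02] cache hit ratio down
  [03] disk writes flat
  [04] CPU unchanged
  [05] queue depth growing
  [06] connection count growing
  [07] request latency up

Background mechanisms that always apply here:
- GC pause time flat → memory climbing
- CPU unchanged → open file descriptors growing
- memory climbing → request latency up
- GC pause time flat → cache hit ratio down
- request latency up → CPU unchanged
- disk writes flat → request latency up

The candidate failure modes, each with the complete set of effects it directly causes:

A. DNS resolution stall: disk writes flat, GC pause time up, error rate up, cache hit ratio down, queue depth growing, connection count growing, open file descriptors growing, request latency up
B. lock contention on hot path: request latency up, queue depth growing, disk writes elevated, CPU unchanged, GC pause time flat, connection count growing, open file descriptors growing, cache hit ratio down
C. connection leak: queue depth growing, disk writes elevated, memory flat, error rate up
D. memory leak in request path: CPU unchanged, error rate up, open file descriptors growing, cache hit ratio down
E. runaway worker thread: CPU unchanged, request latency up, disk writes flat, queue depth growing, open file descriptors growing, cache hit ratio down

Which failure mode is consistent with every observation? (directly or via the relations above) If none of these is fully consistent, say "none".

A

For each candidate, compare predicted effects to what was observed:
(A) DNS resolution stall — open file descriptors growing ✓; cache hit ratio down ✓; disk writes flat ✓; CPU unchanged ✓ (via request latency up → CPU unchanged); queue depth growing ✓; connection count growing ✓; request latency up ✓
(B) lock contention on hot path — fails on disk writes flat (predicts disk writes elevated, not disk writes flat)
(C) connection leak — open file descriptors growing ✗; cache hit ratio down ✗; disk writes flat ✗; CPU unchanged ✗; queue depth growing ✓; connection count growing ✗; request latency up ✗
(D) memory leak in request path — does not account for disk writes flat, queue depth growing, connection count growing, request latency up
(E) runaway worker thread — open file descriptors growing ✓; cache hit ratio down ✓; disk writes flat ✓; CPU unchanged ✓; queue depth growing ✓; connection count growing ✗; request latency up ✓
Only (A) is consistent with every observation.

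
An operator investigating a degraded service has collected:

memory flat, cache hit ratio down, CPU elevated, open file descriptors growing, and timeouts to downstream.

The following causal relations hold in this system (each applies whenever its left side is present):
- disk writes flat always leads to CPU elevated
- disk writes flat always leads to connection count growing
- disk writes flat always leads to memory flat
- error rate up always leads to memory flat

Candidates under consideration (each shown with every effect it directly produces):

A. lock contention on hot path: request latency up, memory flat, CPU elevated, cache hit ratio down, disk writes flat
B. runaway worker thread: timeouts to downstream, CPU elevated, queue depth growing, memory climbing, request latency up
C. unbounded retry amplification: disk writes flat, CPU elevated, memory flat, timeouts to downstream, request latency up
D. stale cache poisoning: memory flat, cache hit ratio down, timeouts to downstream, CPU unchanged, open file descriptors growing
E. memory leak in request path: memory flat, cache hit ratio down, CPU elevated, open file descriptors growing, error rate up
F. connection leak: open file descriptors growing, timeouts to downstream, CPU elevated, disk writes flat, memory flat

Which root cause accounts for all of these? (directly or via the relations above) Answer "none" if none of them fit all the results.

For each candidate, compare predicted effects to what was observed:
(A) lock contention on hot path — does not account for open file descriptors growing, timeouts to downstream
(B) runaway worker thread — fails on memory flat, cache hit ratio down, open file descriptors growing (predicts memory climbing, not memory flat)
(C) unbounded retry amplification — memory flat match; cache hit ratio down miss; CPU elevated match; open file descriptors growing miss; timeouts to downstream match
(D) stale cache poisoning — fails on CPU elevated (predicts CPU unchanged, not CPU elevated)
(E) memory leak in request path — does not account for timeouts to downstream
(F) connection leak — does not account for cache hit ratio down
Every candidate fails on at least one observation.

none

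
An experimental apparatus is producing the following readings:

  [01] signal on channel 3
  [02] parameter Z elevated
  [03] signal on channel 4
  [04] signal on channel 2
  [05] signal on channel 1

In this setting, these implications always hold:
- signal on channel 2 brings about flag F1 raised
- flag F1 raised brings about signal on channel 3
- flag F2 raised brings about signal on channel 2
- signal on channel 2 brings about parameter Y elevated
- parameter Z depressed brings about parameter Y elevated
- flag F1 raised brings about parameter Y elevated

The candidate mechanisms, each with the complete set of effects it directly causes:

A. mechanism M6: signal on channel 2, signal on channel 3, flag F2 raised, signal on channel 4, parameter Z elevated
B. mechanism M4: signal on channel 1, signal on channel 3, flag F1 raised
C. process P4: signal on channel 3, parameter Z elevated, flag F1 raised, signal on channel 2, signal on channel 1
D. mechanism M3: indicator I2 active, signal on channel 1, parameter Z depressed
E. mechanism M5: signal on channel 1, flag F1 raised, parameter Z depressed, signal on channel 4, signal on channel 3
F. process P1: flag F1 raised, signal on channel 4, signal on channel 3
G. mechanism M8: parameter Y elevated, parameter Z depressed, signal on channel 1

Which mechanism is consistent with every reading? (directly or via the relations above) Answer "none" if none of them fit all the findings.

For each candidate, compare predicted effects to what was observed:
(A) mechanism M6 — does not account for signal on channel 1
(B) mechanism M4 — does not account for parameter Z elevated, signal on channel 4, signal on channel 2
(C) process P4 — does not account for signal on channel 4
(D) mechanism M3 — signal on channel 3 miss; parameter Z elevated miss; signal on channel 4 miss; signal on channel 2 miss; signal on channel 1 match
(E) mechanism M5 — signal on channel 3 match; parameter Z elevated miss; signal on channel 4 match; signal on channel 2 miss; signal on channel 1 match
(F) process P1 — does not account for parameter Z elevated, signal on channel 2, signal on channel 1
(G) mechanism M8 — fails on signal on channel 3, parameter Z elevated, signal on channel 4, signal on channel 2 (predicts parameter Z depressed, not parameter Z elevated)
None of the listed candidates fits everything.

none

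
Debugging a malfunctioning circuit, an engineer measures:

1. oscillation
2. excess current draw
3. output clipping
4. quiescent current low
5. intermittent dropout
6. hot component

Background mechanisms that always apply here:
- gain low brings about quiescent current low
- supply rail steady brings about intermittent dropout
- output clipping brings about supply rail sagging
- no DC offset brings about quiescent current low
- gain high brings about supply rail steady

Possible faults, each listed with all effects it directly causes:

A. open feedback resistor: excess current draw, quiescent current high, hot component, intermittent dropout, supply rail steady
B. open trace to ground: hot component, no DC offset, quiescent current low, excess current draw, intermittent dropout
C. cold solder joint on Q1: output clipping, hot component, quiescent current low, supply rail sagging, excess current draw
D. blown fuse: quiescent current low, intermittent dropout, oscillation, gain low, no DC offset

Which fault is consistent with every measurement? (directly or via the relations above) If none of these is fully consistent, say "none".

For each candidate, compare predicted effects to what was observed:
(A) open feedback resistor — oscillation ✗; excess current draw ✓; output clipping ✗; quiescent current low ✗; intermittent dropout ✓; hot component ✓
(B) open trace to ground — oscillation ✗; excess current draw ✓; output clipping ✗; quiescent current low ✓; intermittent dropout ✓; hot component ✓
(C) cold solder joint on Q1 — oscillation ✗; excess current draw ✓; output clipping ✓; quiescent current low ✓; intermittent dropout ✗; hot component ✓
(D) blown fuse — does not account for excess current draw, output clipping, hot component
No candidate is consistent with all observations.

none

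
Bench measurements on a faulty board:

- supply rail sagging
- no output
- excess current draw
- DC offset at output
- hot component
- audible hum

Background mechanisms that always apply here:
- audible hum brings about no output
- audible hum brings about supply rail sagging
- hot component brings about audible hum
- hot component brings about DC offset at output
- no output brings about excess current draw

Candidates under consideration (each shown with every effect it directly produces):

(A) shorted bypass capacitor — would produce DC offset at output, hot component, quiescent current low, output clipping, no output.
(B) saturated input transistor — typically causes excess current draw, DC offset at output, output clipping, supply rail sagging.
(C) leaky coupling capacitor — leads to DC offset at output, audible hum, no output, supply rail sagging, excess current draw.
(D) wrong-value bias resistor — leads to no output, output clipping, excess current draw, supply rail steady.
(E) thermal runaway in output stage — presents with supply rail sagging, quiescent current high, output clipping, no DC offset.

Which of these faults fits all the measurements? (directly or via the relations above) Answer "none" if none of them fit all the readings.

A

For each candidate, compare predicted effects to what was observed:
(A) shorted bypass capacitor — supply rail sagging match (through hot component → audible hum → supply rail sagging); no output match; excess current draw match (through no output → excess current draw); DC offset at output match; hot component match; audible hum match (through hot component → audible hum)
(B) saturated input transistor — does not account for no output, hot component, audible hum
(C) leaky coupling capacitor — supply rail sagging match; no output match; excess current draw match; DC offset at output match; hot component miss; audible hum match
(D) wrong-value bias resistor — supply rail sagging miss; no output match; excess current draw match; DC offset at output miss; hot component miss; audible hum miss
(E) thermal runaway in output stage — fails on no output, excess current draw, DC offset at output, hot component, audible hum (predicts no DC offset, not DC offset at output)
(A) is the only candidate with no mismatches.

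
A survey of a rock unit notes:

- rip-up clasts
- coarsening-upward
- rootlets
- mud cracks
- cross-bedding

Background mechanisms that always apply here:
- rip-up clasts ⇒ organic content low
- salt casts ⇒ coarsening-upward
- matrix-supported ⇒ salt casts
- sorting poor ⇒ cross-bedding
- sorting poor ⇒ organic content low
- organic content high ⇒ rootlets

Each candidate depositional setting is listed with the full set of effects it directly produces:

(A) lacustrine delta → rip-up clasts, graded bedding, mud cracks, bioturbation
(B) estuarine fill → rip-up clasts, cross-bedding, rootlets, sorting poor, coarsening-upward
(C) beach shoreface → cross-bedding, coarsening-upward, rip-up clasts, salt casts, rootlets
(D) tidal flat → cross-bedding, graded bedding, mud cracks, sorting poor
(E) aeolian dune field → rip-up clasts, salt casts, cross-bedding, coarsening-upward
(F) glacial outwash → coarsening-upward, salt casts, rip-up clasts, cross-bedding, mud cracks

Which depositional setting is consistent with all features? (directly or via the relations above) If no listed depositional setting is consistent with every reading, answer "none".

none

For each candidate, compare predicted effects to what was observed:
(A) lacustrine delta — rip-up clasts ✓; coarsening-upward ✗; rootlets ✗; mud cracks ✓; cross-bedding ✗
(B) estuarine fill — rip-up clasts ✓; coarsening-upward ✓; rootlets ✓; mud cracks ✗; cross-bedding ✓
(C) beach shoreface — rip-up clasts ✓; coarsening-upward ✓; rootlets ✓; mud cracks ✗; cross-bedding ✓
(D) tidal flat — rip-up clasts ✗; coarsening-upward ✗; rootlets ✗; mud cracks ✓; cross-bedding ✓
(E) aeolian dune field — rip-up clasts ✓; coarsening-upward ✓; rootlets ✗; mud cracks ✗; cross-bedding ✓
(F) glacial outwash — does not account for rootlets
None of the listed candidates fits everything.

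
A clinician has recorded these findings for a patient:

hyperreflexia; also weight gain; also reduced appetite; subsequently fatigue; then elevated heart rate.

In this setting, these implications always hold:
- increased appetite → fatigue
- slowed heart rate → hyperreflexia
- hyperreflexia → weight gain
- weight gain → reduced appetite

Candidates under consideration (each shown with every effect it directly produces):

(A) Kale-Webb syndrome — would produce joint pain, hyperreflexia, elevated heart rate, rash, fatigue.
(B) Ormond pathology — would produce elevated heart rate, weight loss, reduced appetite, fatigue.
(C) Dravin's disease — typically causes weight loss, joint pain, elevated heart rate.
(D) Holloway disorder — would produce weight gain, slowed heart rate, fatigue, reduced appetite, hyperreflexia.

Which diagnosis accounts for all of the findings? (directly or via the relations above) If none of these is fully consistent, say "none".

A

Testing each hypothesis:
(A) Kale-Webb syndrome — accounts for every observation (weight gain through hyperreflexia → weight gain)
(B) Ormond pathology — hyperreflexia miss; weight gain miss; reduced appetite match; fatigue match; elevated heart rate match
(C) Dravin's disease — hyperreflexia miss; weight gain miss; reduced appetite miss; fatigue miss; elevated heart rate match
(D) Holloway disorder — fails on elevated heart rate (predicts slowed heart rate, not elevated heart rate)
(A) is the only candidate with no mismatches.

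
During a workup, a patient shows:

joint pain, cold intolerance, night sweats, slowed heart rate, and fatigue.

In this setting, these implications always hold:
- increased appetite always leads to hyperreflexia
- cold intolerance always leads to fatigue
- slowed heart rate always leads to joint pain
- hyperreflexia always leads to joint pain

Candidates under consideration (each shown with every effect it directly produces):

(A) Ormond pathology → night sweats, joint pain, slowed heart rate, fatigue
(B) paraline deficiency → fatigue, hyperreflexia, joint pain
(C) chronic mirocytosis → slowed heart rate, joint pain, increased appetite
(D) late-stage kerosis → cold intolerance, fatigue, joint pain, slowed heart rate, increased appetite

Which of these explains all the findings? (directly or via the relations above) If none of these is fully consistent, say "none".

none

Per-candidate check:
(A) Ormond pathology — joint pain +; cold intolerance -; night sweats +; slowed heart rate +; fatigue +
(B) paraline deficiency — does not account for cold intolerance, night sweats, slowed heart rate
(C) chronic mirocytosis — does not account for cold intolerance, night sweats, fatigue
(D) late-stage kerosis — joint pain +; cold intolerance +; night sweats -; slowed heart rate +; fatigue +
No candidate is consistent with all observations.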